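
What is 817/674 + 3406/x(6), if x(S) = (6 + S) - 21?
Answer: -2288291/6066 ≈ -377.23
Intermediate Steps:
x(S) = -15 + S
817/674 + 3406/x(6) = 817/674 + 3406/(-15 + 6) = 817*(1/674) + 3406/(-9) = 817/674 + 3406*(-1/9) = 817/674 - 3406/9 = -2288291/6066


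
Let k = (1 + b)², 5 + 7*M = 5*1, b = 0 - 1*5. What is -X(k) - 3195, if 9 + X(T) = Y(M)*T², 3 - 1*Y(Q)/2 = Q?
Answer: -4722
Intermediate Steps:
b = -5 (b = 0 - 5 = -5)
M = 0 (M = -5/7 + (5*1)/7 = -5/7 + (⅐)*5 = -5/7 + 5/7 = 0)
Y(Q) = 6 - 2*Q
k = 16 (k = (1 - 5)² = (-4)² = 16)
X(T) = -9 + 6*T² (X(T) = -9 + (6 - 2*0)*T² = -9 + (6 + 0)*T² = -9 + 6*T²)
-X(k) - 3195 = -(-9 + 6*16²) - 3195 = -(-9 + 6*256) - 3195 = -(-9 + 1536) - 3195 = -1*1527 - 3195 = -1527 - 3195 = -4722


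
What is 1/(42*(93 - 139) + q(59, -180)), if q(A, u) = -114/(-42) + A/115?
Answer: -805/1552662 ≈ -0.00051846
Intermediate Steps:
q(A, u) = 19/7 + A/115 (q(A, u) = -114*(-1/42) + A*(1/115) = 19/7 + A/115)
1/(42*(93 - 139) + q(59, -180)) = 1/(42*(93 - 139) + (19/7 + (1/115)*59)) = 1/(42*(-46) + (19/7 + 59/115)) = 1/(-1932 + 2598/805) = 1/(-1552662/805) = -805/1552662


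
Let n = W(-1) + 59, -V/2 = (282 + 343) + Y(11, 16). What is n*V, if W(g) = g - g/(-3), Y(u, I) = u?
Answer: -73352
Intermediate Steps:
W(g) = 4*g/3 (W(g) = g - g*(-1)/3 = g - (-1)*g/3 = g + g/3 = 4*g/3)
V = -1272 (V = -2*((282 + 343) + 11) = -2*(625 + 11) = -2*636 = -1272)
n = 173/3 (n = (4/3)*(-1) + 59 = -4/3 + 59 = 173/3 ≈ 57.667)
n*V = (173/3)*(-1272) = -73352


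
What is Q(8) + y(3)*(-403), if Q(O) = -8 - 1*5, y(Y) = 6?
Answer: -2431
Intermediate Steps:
Q(O) = -13 (Q(O) = -8 - 5 = -13)
Q(8) + y(3)*(-403) = -13 + 6*(-403) = -13 - 2418 = -2431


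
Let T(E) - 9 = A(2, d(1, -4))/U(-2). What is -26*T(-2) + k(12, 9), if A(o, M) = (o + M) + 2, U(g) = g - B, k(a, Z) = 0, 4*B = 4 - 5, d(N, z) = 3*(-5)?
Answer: -2782/7 ≈ -397.43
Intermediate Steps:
d(N, z) = -15
B = -¼ (B = (4 - 5)/4 = (¼)*(-1) = -¼ ≈ -0.25000)
U(g) = ¼ + g (U(g) = g - 1*(-¼) = g + ¼ = ¼ + g)
A(o, M) = 2 + M + o (A(o, M) = (M + o) + 2 = 2 + M + o)
T(E) = 107/7 (T(E) = 9 + (2 - 15 + 2)/(¼ - 2) = 9 - 11/(-7/4) = 9 - 11*(-4/7) = 9 + 44/7 = 107/7)
-26*T(-2) + k(12, 9) = -26*107/7 + 0 = -2782/7 + 0 = -2782/7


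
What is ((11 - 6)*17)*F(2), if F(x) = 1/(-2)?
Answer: -85/2 ≈ -42.500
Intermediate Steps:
F(x) = -1/2
((11 - 6)*17)*F(2) = ((11 - 6)*17)*(-1/2) = (5*17)*(-1/2) = 85*(-1/2) = -85/2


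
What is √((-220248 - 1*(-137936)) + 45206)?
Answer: I*√37106 ≈ 192.63*I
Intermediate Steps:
√((-220248 - 1*(-137936)) + 45206) = √((-220248 + 137936) + 45206) = √(-82312 + 45206) = √(-37106) = I*√37106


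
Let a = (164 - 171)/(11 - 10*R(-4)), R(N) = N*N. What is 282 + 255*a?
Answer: 43803/149 ≈ 293.98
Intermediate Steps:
R(N) = N**2
a = 7/149 (a = (164 - 171)/(11 - 10*(-4)**2) = -7/(11 - 10*16) = -7/(11 - 160) = -7/(-149) = -7*(-1/149) = 7/149 ≈ 0.046980)
282 + 255*a = 282 + 255*(7/149) = 282 + 1785/149 = 43803/149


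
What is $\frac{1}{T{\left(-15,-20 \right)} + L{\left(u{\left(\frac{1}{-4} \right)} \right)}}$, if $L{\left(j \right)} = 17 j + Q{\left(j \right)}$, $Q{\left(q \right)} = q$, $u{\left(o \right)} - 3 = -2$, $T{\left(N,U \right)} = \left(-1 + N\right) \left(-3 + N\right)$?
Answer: $\frac{1}{306} \approx 0.003268$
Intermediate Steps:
$u{\left(o \right)} = 1$ ($u{\left(o \right)} = 3 - 2 = 1$)
$L{\left(j \right)} = 18 j$ ($L{\left(j \right)} = 17 j + j = 18 j$)
$\frac{1}{T{\left(-15,-20 \right)} + L{\left(u{\left(\frac{1}{-4} \right)} \right)}} = \frac{1}{\left(3 + \left(-15\right)^{2} - -60\right) + 18 \cdot 1} = \frac{1}{\left(3 + 225 + 60\right) + 18} = \frac{1}{288 + 18} = \frac{1}{306}$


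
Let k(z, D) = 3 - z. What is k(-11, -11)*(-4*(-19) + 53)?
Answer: 1806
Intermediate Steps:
k(-11, -11)*(-4*(-19) + 53) = (3 - 1*(-11))*(-4*(-19) + 53) = (3 + 11)*(76 + 53) = 14*129 = 1806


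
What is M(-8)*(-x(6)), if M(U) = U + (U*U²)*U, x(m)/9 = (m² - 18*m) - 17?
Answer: 3274488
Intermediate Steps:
x(m) = -153 - 162*m + 9*m² (x(m) = 9*((m² - 18*m) - 17) = 9*(-17 + m² - 18*m) = -153 - 162*m + 9*m²)
M(U) = U + U⁴ (M(U) = U + U³*U = U + U⁴)
M(-8)*(-x(6)) = (-8 + (-8)⁴)*(-(-153 - 162*6 + 9*6²)) = (-8 + 4096)*(-(-153 - 972 + 9*36)) = 4088*(-(-153 - 972 + 324)) = 4088*(-1*(-801)) = 4088*801 = 3274488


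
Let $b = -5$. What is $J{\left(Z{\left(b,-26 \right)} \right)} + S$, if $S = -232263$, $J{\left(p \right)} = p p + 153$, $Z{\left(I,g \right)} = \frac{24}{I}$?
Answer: $- \frac{5802174}{25} \approx -2.3209 \cdot 10^{5}$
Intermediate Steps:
$J{\left(p \right)} = 153 + p^{2}$ ($J{\left(p \right)} = p^{2} + 153 = 153 + p^{2}$)
$J{\left(Z{\left(b,-26 \right)} \right)} + S = \left(153 + \left(\frac{24}{-5}\right)^{2}\right) - 232263 = \left(153 + \left(24 \left(- \frac{1}{5}\right)\right)^{2}\right) - 232263 = \left(153 + \left(- \frac{24}{5}\right)^{2}\right) - 232263 = \left(153 + \frac{576}{25}\right) - 232263 = \frac{4401}{25} - 232263 = - \frac{5802174}{25}$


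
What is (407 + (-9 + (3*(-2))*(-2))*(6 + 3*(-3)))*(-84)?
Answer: -33432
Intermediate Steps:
(407 + (-9 + (3*(-2))*(-2))*(6 + 3*(-3)))*(-84) = (407 + (-9 - 6*(-2))*(6 - 9))*(-84) = (407 + (-9 + 12)*(-3))*(-84) = (407 + 3*(-3))*(-84) = (407 - 9)*(-84) = 398*(-84) = -33432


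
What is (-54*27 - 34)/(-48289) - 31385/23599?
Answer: -1480340557/1139572111 ≈ -1.2990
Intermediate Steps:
(-54*27 - 34)/(-48289) - 31385/23599 = (-1458 - 34)*(-1/48289) - 31385*1/23599 = -1492*(-1/48289) - 31385/23599 = 1492/48289 - 31385/23599 = -1480340557/1139572111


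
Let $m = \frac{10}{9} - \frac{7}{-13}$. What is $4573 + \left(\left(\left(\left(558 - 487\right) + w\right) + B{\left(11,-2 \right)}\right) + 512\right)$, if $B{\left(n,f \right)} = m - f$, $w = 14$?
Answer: $\frac{605317}{117} \approx 5173.6$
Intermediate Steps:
$m = \frac{193}{117}$ ($m = 10 \cdot \frac{1}{9} - - \frac{7}{13} = \frac{10}{9} + \frac{7}{13} = \frac{193}{117} \approx 1.6496$)
$B{\left(n,f \right)} = \frac{193}{117} - f$
$4573 + \left(\left(\left(\left(558 - 487\right) + w\right) + B{\left(11,-2 \right)}\right) + 512\right) = 4573 + \left(\left(\left(\left(558 - 487\right) + 14\right) + \left(\frac{193}{117} - -2\right)\right) + 512\right) = 4573 + \left(\left(\left(71 + 14\right) + \left(\frac{193}{117} + 2\right)\right) + 512\right) = 4573 + \left(\left(85 + \frac{427}{117}\right) + 512\right) = 4573 + \left(\frac{10372}{117} + 512\right) = 4573 + \frac{70276}{117} = \frac{605317}{117}$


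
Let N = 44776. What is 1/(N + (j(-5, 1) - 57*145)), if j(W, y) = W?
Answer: 1/36506 ≈ 2.7393e-5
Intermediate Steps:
1/(N + (j(-5, 1) - 57*145)) = 1/(44776 + (-5 - 57*145)) = 1/(44776 + (-5 - 8265)) = 1/(44776 - 8270) = 1/36506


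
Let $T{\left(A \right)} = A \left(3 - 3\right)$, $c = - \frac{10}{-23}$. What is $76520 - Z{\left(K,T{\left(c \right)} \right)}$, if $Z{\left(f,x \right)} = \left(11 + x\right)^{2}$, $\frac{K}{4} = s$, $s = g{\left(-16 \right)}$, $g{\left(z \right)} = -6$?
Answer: $76399$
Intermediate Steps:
$s = -6$
$c = \frac{10}{23}$ ($c = \left(-10\right) \left(- \frac{1}{23}\right) = \frac{10}{23} \approx 0.43478$)
$K = -24$ ($K = 4 \left(-6\right) = -24$)
$T{\left(A \right)} = 0$ ($T{\left(A \right)} = A 0 = 0$)
$76520 - Z{\left(K,T{\left(c \right)} \right)} = 76520 - \left(11 + 0\right)^{2} = 76520 - 11^{2} = 76520 - 121 = 76399$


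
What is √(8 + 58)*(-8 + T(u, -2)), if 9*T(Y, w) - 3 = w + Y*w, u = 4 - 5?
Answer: -23*√66/3 ≈ -62.284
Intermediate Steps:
u = -1
T(Y, w) = ⅓ + w/9 + Y*w/9 (T(Y, w) = ⅓ + (w + Y*w)/9 = ⅓ + (w/9 + Y*w/9) = ⅓ + w/9 + Y*w/9)
√(8 + 58)*(-8 + T(u, -2)) = √(8 + 58)*(-8 + (⅓ + (⅑)*(-2) + (⅑)*(-1)*(-2))) = √66*(-8 + (⅓ - 2/9 + 2/9)) = √66*(-8 + ⅓) = √66*(-23/3) = -23*√66/3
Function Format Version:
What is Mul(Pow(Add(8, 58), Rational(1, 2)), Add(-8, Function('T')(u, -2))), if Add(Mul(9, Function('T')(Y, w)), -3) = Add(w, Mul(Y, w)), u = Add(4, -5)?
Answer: Mul(Rational(-23, 3), Pow(66, Rational(1, 2))) ≈ -62.284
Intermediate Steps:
u = -1
Function('T')(Y, w) = Add(Rational(1, 3), Mul(Rational(1, 9), w), Mul(Rational(1, 9), Y, w)) (Function('T')(Y, w) = Add(Rational(1, 3), Mul(Rational(1, 9), Add(w, Mul(Y, w)))) = Add(Rational(1, 3), Add(Mul(Rational(1, 9), w), Mul(Rational(1, 9), Y, w))) = Add(Rational(1, 3), Mul(Rational(1, 9), w), Mul(Rational(1, 9), Y, w)))
Mul(Pow(Add(8, 58), Rational(1, 2)), Add(-8, Function('T')(u, -2))) = Mul(Pow(Add(8, 58), Rational(1, 2)), Add(-8, Add(Rational(1, 3), Mul(Rational(1, 9), -2), Mul(Rational(1, 9), -1, -2)))) = Mul(Pow(66, Rational(1, 2)), Add(-8, Add(Rational(1, 3), Rational(-2, 9), Rational(2, 9)))) = Mul(Pow(66, Rational(1, 2)), Add(-8, Rational(1, 3))) = Mul(Pow(66, Rational(1, 2)), Rational(-23, 3)) = Mul(Rational(-23, 3), Pow(66, Rational(1, 2)))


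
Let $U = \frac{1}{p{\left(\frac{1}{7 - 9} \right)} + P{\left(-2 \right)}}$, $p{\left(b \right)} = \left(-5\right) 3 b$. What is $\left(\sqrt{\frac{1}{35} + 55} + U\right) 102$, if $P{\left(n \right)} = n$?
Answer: $\frac{204}{11} + \frac{306 \sqrt{7490}}{35} \approx 775.19$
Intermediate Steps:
$p{\left(b \right)} = - 15 b$
$U = \frac{2}{11}$ ($U = \frac{1}{- \frac{15}{7 - 9} - 2} = \frac{1}{- \frac{15}{-2} - 2} = \frac{1}{\left(-15\right) \left(- \frac{1}{2}\right) - 2} = \frac{1}{\frac{15}{2} - 2} = \frac{1}{\frac{11}{2}} = \frac{2}{11} \approx 0.18182$)
$\left(\sqrt{\frac{1}{35} + 55} + U\right) 102 = \left(\sqrt{\frac{1}{35} + 55} + \frac{2}{11}\right) 102 = \left(\sqrt{\frac{1926}{35}} + \frac{2}{11}\right) 102 = \left(\frac{3 \sqrt{7490}}{35} + \frac{2}{11}\right) 102 = \left(\frac{2}{11} + \frac{3 \sqrt{7490}}{35}\right) 102 = \frac{204}{11} + \frac{306 \sqrt{7490}}{35}$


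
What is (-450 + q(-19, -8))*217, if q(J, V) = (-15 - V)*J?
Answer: -68789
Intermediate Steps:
q(J, V) = J*(-15 - V)
(-450 + q(-19, -8))*217 = (-450 - 1*(-19)*(15 - 8))*217 = (-450 - 1*(-19)*7)*217 = (-450 + 133)*217 = -317*217 = -68789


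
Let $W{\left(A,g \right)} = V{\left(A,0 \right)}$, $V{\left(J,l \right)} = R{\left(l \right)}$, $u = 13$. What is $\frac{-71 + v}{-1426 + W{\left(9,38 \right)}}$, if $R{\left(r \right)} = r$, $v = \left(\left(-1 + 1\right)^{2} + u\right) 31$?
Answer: $- \frac{166}{713} \approx -0.23282$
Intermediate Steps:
$v = 403$ ($v = \left(\left(-1 + 1\right)^{2} + 13\right) 31 = \left(0^{2} + 13\right) 31 = \left(0 + 13\right) 31 = 13 \cdot 31 = 403$)
$V{\left(J,l \right)} = l$
$W{\left(A,g \right)} = 0$
$\frac{-71 + v}{-1426 + W{\left(9,38 \right)}} = \frac{-71 + 403}{-1426 + 0} = \frac{332}{-1426} = 332 \left(- \frac{1}{1426}\right) = - \frac{166}{713}$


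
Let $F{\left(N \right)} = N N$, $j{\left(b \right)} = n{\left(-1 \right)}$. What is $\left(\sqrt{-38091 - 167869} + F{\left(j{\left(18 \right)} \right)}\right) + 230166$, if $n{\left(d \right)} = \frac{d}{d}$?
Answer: $230167 + 2 i \sqrt{51490} \approx 2.3017 \cdot 10^{5} + 453.83 i$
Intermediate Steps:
$n{\left(d \right)} = 1$
$j{\left(b \right)} = 1$
$F{\left(N \right)} = N^{2}$
$\left(\sqrt{-38091 - 167869} + F{\left(j{\left(18 \right)} \right)}\right) + 230166 = \left(\sqrt{-38091 - 167869} + 1^{2}\right) + 230166 = \left(\sqrt{-205960} + 1\right) + 230166 = \left(2 i \sqrt{51490} + 1\right) + 230166 = \left(1 + 2 i \sqrt{51490}\right) + 230166 = 230167 + 2 i \sqrt{51490}$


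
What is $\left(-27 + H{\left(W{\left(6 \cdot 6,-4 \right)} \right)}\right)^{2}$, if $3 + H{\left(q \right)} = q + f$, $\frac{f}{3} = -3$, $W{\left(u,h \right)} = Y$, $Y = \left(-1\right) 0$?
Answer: $1521$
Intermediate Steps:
$Y = 0$
$W{\left(u,h \right)} = 0$
$f = -9$ ($f = 3 \left(-3\right) = -9$)
$H{\left(q \right)} = -12 + q$ ($H{\left(q \right)} = -3 + \left(q - 9\right) = -3 + \left(-9 + q\right) = -12 + q$)
$\left(-27 + H{\left(W{\left(6 \cdot 6,-4 \right)} \right)}\right)^{2} = \left(-27 + \left(-12 + 0\right)\right)^{2} = \left(-27 - 12\right)^{2} = \left(-39\right)^{2} = 1521$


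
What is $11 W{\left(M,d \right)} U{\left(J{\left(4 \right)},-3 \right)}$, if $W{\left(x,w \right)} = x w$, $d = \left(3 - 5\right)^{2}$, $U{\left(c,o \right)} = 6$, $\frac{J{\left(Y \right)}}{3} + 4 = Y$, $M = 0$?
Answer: $0$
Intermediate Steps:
$J{\left(Y \right)} = -12 + 3 Y$
$d = 4$ ($d = \left(-2\right)^{2} = 4$)
$W{\left(x,w \right)} = w x$
$11 W{\left(M,d \right)} U{\left(J{\left(4 \right)},-3 \right)} = 11 \cdot 4 \cdot 0 \cdot 6 = 11 \cdot 0 \cdot 6 = 0 \cdot 6 = 0$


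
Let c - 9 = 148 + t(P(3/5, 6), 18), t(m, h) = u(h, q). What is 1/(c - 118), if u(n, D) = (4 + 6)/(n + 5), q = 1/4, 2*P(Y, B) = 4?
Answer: 23/907 ≈ 0.025358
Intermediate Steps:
P(Y, B) = 2 (P(Y, B) = (½)*4 = 2)
q = ¼ ≈ 0.25000
u(n, D) = 10/(5 + n)
t(m, h) = 10/(5 + h)
c = 3621/23 (c = 9 + (148 + 10/(5 + 18)) = 9 + (148 + 10/23) = 9 + 3414/23 = 3621/23 ≈ 157.43)
1/(c - 118) = 1/(3621/23 - 118) = 1/(907/23) = 23/907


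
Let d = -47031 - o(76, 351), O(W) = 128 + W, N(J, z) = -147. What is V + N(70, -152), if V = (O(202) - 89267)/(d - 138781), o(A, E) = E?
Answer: -27277024/186163 ≈ -146.52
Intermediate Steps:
d = -47382 (d = -47031 - 1*351 = -47031 - 351 = -47382)
V = 88937/186163 (V = ((128 + 202) - 89267)/(-47382 - 138781) = (330 - 89267)/(-186163) = -88937*(-1/186163) = 88937/186163 ≈ 0.47774)
V + N(70, -152) = 88937/186163 - 147 = -27277024/186163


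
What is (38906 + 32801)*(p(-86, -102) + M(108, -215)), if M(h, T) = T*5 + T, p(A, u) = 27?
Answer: -90565941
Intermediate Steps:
M(h, T) = 6*T (M(h, T) = 5*T + T = 6*T)
(38906 + 32801)*(p(-86, -102) + M(108, -215)) = (38906 + 32801)*(27 + 6*(-215)) = 71707*(27 - 1290) = 71707*(-1263) = -90565941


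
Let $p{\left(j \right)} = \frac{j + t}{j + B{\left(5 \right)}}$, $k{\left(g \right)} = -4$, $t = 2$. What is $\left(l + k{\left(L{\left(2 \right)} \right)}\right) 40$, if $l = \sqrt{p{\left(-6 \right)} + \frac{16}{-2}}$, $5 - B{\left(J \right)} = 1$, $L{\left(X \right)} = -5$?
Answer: $-160 + 40 i \sqrt{6} \approx -160.0 + 97.98 i$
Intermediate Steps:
$B{\left(J \right)} = 4$ ($B{\left(J \right)} = 5 - 1 = 4$)
$p{\left(j \right)} = \frac{2 + j}{4 + j}$ ($p{\left(j \right)} = \frac{j + 2}{j + 4} = \frac{2 + j}{4 + j}$)
$l = i \sqrt{6}$ ($l = \sqrt{\frac{2 - 6}{4 - 6} + \frac{16}{-2}} = \sqrt{\frac{1}{-2} \left(-4\right) + 16 \left(- \frac{1}{2}\right)} = \sqrt{\left(- \frac{1}{2}\right) \left(-4\right) - 8} = \sqrt{2 - 8} = \sqrt{-6} = i \sqrt{6} \approx 2.4495 i$)
$\left(l + k{\left(L{\left(2 \right)} \right)}\right) 40 = \left(i \sqrt{6} - 4\right) 40 = \left(-4 + i \sqrt{6}\right) 40 = -160 + 40 i \sqrt{6}$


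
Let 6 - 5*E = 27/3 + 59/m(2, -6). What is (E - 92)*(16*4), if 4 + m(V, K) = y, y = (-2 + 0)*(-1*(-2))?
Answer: -5832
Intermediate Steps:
y = -4 (y = -2*2 = -4)
m(V, K) = -8 (m(V, K) = -4 - 4 = -8)
E = 7/8 (E = 6/5 - (27/3 + 59/(-8))/5 = 6/5 - (27*(⅓) + 59*(-⅛))/5 = 6/5 - (9 - 59/8)/5 = 6/5 - ⅕*13/8 = 6/5 - 13/40 = 7/8 ≈ 0.87500)
(E - 92)*(16*4) = (7/8 - 92)*(16*4) = -729/8*64 = -5832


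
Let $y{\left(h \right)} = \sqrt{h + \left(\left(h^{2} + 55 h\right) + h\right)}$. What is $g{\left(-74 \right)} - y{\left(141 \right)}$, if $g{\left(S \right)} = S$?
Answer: $-74 - 3 \sqrt{3102} \approx -241.09$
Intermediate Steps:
$y{\left(h \right)} = \sqrt{h^{2} + 57 h}$ ($y{\left(h \right)} = \sqrt{h + \left(h^{2} + 56 h\right)} = \sqrt{h^{2} + 57 h}$)
$g{\left(-74 \right)} - y{\left(141 \right)} = -74 - \sqrt{141 \left(57 + 141\right)} = -74 - \sqrt{141 \cdot 198} = -74 - \sqrt{27918} = -74 - 3 \sqrt{3102}$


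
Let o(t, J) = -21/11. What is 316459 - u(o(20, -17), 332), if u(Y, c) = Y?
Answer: 3481070/11 ≈ 3.1646e+5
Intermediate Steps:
o(t, J) = -21/11 (o(t, J) = -21*1/11 = -21/11)
316459 - u(o(20, -17), 332) = 316459 - 1*(-21/11) = 316459 + 21/11 = 3481070/11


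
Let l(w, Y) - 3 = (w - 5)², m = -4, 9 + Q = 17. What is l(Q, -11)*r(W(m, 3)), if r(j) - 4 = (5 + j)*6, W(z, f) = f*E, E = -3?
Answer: -240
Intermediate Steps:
Q = 8 (Q = -9 + 17 = 8)
W(z, f) = -3*f (W(z, f) = f*(-3) = -3*f)
l(w, Y) = 3 + (-5 + w)² (l(w, Y) = 3 + (w - 5)² = 3 + (-5 + w)²)
r(j) = 34 + 6*j (r(j) = 4 + (5 + j)*6 = 4 + (30 + 6*j) = 34 + 6*j)
l(Q, -11)*r(W(m, 3)) = (3 + (-5 + 8)²)*(34 + 6*(-3*3)) = (3 + 3²)*(34 + 6*(-9)) = (3 + 9)*(34 - 54) = 12*(-20) = -240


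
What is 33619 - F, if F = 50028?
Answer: -16409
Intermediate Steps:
33619 - F = 33619 - 1*50028 = 33619 - 50028 = -16409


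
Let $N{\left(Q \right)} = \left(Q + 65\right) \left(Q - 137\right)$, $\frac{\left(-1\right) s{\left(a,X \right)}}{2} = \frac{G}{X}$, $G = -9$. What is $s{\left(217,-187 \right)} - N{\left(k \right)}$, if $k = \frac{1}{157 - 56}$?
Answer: $\frac{16988238294}{1907587} \approx 8905.6$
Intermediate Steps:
$s{\left(a,X \right)} = \frac{18}{X}$ ($s{\left(a,X \right)} = - 2 \left(- \frac{9}{X}\right) = \frac{18}{X}$)
$k = \frac{1}{101} \approx 0.009901$
$N{\left(Q \right)} = \left(-137 + Q\right) \left(65 + Q\right)$ ($N{\left(Q \right)} = \left(65 + Q\right) \left(-137 + Q\right) = \left(-137 + Q\right) \left(65 + Q\right)$)
$s{\left(217,-187 \right)} - N{\left(k \right)} = \frac{18}{-187} - \left(-8905 + \left(\frac{1}{101}\right)^{2} - \frac{72}{101}\right) = 18 \left(- \frac{1}{187}\right) - \left(-8905 + \frac{1}{10201} - \frac{72}{101}\right) = - \frac{18}{187} - - \frac{90847176}{10201} = - \frac{18}{187} + \frac{90847176}{10201} = \frac{16988238294}{1907587}$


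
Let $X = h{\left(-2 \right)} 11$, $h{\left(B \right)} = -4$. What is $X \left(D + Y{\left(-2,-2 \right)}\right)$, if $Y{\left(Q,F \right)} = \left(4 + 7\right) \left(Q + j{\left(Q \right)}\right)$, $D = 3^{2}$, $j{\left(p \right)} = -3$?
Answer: $2024$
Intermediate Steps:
$D = 9$
$Y{\left(Q,F \right)} = -33 + 11 Q$ ($Y{\left(Q,F \right)} = \left(4 + 7\right) \left(Q - 3\right) = 11 \left(-3 + Q\right) = -33 + 11 Q$)
$X = -44$ ($X = \left(-4\right) 11 = -44$)
$X \left(D + Y{\left(-2,-2 \right)}\right) = - 44 \left(9 + \left(-33 + 11 \left(-2\right)\right)\right) = - 44 \left(9 - 55\right) = \left(-44\right) \left(-46\right) = 2024$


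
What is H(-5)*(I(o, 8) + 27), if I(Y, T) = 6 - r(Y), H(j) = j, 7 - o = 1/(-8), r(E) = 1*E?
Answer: -1035/8 ≈ -129.38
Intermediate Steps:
r(E) = E
o = 57/8 (o = 7 - 1/(-8) = 7 - 1*(-1/8) = 7 + 1/8 = 57/8 ≈ 7.1250)
I(Y, T) = 6 - Y
H(-5)*(I(o, 8) + 27) = -5*((6 - 1*57/8) + 27) = -5*((6 - 57/8) + 27) = -5*(-9/8 + 27) = -5*207/8 = -1035/8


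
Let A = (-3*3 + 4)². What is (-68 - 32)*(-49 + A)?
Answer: 2400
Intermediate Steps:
A = 25 (A = (-9 + 4)² = (-5)² = 25)
(-68 - 32)*(-49 + A) = (-68 - 32)*(-49 + 25) = -100*(-24) = 2400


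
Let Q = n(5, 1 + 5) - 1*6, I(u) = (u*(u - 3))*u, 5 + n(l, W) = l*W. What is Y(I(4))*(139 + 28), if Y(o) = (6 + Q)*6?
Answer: 25050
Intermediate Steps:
n(l, W) = -5 + W*l (n(l, W) = -5 + l*W = -5 + W*l)
I(u) = u²*(-3 + u) (I(u) = (u*(-3 + u))*u = u²*(-3 + u))
Q = 19 (Q = (-5 + (1 + 5)*5) - 1*6 = (-5 + 6*5) - 6 = (-5 + 30) - 6 = 25 - 6 = 19)
Y(o) = 150 (Y(o) = (6 + 19)*6 = 25*6 = 150)
Y(I(4))*(139 + 28) = 150*(139 + 28) = 150*167 = 25050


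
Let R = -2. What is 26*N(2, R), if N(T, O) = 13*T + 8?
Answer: 884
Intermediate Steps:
N(T, O) = 8 + 13*T
26*N(2, R) = 26*(8 + 13*2) = 26*(8 + 26) = 26*34 = 884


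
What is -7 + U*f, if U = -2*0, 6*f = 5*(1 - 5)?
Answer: -7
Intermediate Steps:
f = -10/3 (f = (5*(1 - 5))/6 = (5*(-4))/6 = (⅙)*(-20) = -10/3 ≈ -3.3333)
U = 0
-7 + U*f = -7 + 0*(-10/3) = -7 + 0 = -7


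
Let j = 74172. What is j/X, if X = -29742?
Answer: -12362/4957 ≈ -2.4938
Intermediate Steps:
j/X = 74172/(-29742) = 74172*(-1/29742) = -12362/4957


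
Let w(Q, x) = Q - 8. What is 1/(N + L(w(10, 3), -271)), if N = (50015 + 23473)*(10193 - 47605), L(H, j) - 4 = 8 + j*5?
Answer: -1/2749334399 ≈ -3.6372e-10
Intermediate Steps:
w(Q, x) = -8 + Q
L(H, j) = 12 + 5*j (L(H, j) = 4 + (8 + j*5) = 4 + (8 + 5*j) = 12 + 5*j)
N = -2749333056 (N = 73488*(-37412) = -2749333056)
1/(N + L(w(10, 3), -271)) = 1/(-2749333056 + (12 + 5*(-271))) = 1/(-2749333056 + (12 - 1355)) = 1/(-2749333056 - 1343) = 1/(-2749334399) = -1/2749334399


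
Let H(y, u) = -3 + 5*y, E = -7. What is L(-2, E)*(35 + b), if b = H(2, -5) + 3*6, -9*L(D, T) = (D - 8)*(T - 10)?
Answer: -3400/3 ≈ -1133.3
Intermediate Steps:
L(D, T) = -(-10 + T)*(-8 + D)/9 (L(D, T) = -(D - 8)*(T - 10)/9 = -(-8 + D)*(-10 + T)/9 = -(-10 + T)*(-8 + D)/9)
b = 25 (b = (-3 + 5*2) + 3*6 = (-3 + 10) + 18 = 7 + 18 = 25)
L(-2, E)*(35 + b) = (-80/9 + (8/9)*(-7) + (10/9)*(-2) - ⅑*(-2)*(-7))*(35 + 25) = (-80/9 - 56/9 - 20/9 - 14/9)*60 = -170/9*60 = -3400/3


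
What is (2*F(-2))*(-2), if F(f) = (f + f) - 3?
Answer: 28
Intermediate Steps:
F(f) = -3 + 2*f (F(f) = 2*f - 3 = -3 + 2*f)
(2*F(-2))*(-2) = (2*(-3 + 2*(-2)))*(-2) = (2*(-3 - 4))*(-2) = (2*(-7))*(-2) = -14*(-2) = 28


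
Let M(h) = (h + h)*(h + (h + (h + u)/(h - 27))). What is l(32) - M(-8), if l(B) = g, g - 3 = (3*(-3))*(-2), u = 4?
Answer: -8161/35 ≈ -233.17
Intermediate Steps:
M(h) = 2*h*(2*h + (4 + h)/(-27 + h)) (M(h) = (h + h)*(h + (h + (h + 4)/(h - 27))) = (2*h)*(h + (h + (4 + h)/(-27 + h))) = (2*h)*(2*h + (4 + h)/(-27 + h)) = 2*h*(2*h + (4 + h)/(-27 + h)))
g = 21 (g = 3 + (3*(-3))*(-2) = 3 - 9*(-2) = 3 + 18 = 21)
l(B) = 21
l(32) - M(-8) = 21 - 2*(-8)*(4 - 53*(-8) + 2*(-8)**2)/(-27 - 8) = 21 - 2*(-8)*(4 + 424 + 2*64)/(-35) = 21 - 2*(-8)*(-1)*(4 + 424 + 128)/35 = 21 - 2*(-8)*(-1)*556/35 = 21 - 1*8896/35 = 21 - 8896/35 = -8161/35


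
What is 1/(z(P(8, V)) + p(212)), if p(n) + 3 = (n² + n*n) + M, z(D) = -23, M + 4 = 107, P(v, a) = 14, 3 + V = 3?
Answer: 1/89965 ≈ 1.1115e-5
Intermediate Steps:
V = 0 (V = -3 + 3 = 0)
M = 103 (M = -4 + 107 = 103)
p(n) = 100 + 2*n² (p(n) = -3 + ((n² + n*n) + 103) = -3 + ((n² + n²) + 103) = -3 + (2*n² + 103) = -3 + (103 + 2*n²) = 100 + 2*n²)
1/(z(P(8, V)) + p(212)) = 1/(-23 + (100 + 2*212²)) = 1/(-23 + (100 + 2*44944)) = 1/(-23 + (100 + 89888)) = 1/(-23 + 89988) = 1/89965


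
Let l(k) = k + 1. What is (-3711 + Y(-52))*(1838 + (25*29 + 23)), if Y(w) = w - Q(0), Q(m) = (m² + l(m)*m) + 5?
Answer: -9744048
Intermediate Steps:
l(k) = 1 + k
Q(m) = 5 + m² + m*(1 + m) (Q(m) = (m² + (1 + m)*m) + 5 = (m² + m*(1 + m)) + 5 = 5 + m² + m*(1 + m))
Y(w) = -5 + w (Y(w) = w - (5 + 0 + 2*0²) = w - (5 + 0 + 2*0) = w - (5 + 0 + 0) = w - 1*5 = w - 5 = -5 + w)
(-3711 + Y(-52))*(1838 + (25*29 + 23)) = (-3711 + (-5 - 52))*(1838 + (25*29 + 23)) = (-3711 - 57)*(1838 + (725 + 23)) = -3768*(1838 + 748) = -3768*2586 = -9744048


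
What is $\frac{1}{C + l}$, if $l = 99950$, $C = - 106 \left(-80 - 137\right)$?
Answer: $\frac{1}{122952} \approx 8.1333 \cdot 10^{-6}$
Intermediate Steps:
$C = 23002$ ($C = \left(-106\right) \left(-217\right) = 23002$)
$\frac{1}{C + l} = \frac{1}{23002 + 99950} = \frac{1}{122952}$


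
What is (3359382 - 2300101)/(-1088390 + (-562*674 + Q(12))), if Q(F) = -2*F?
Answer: -1059281/1467202 ≈ -0.72197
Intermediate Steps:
(3359382 - 2300101)/(-1088390 + (-562*674 + Q(12))) = (3359382 - 2300101)/(-1088390 + (-562*674 - 2*12)) = 1059281/(-1088390 + (-378788 - 24)) = 1059281/(-1088390 - 378812) = 1059281/(-1467202) = 1059281*(-1/1467202) = -1059281/1467202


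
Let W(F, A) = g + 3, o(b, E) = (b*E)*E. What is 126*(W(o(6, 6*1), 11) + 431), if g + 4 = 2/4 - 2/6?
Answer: 54201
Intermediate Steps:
g = -23/6 (g = -4 + (2/4 - 2/6) = -4 + (2*(¼) - 2*⅙) = -4 + (½ - ⅓) = -4 + ⅙ = -23/6 ≈ -3.8333)
o(b, E) = b*E² (o(b, E) = (E*b)*E = b*E²)
W(F, A) = -⅚ (W(F, A) = -23/6 + 3 = -⅚)
126*(W(o(6, 6*1), 11) + 431) = 126*(-⅚ + 431) = 126*(2581/6) = 54201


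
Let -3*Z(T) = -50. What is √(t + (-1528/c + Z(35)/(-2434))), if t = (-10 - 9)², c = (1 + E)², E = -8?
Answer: √215418441486/25557 ≈ 18.161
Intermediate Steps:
Z(T) = 50/3 (Z(T) = -⅓*(-50) = 50/3)
c = 49 (c = (1 - 8)² = (-7)² = 49)
t = 361 (t = (-19)² = 361)
√(t + (-1528/c + Z(35)/(-2434))) = √(361 + (-1528/49 + (50/3)/(-2434))) = √(361 + (-1528*1/49 + (50/3)*(-1/2434))) = √(361 + (-1528/49 - 25/3651)) = √(361 - 5579953/178899) = √(59002586/178899) = √215418441486/25557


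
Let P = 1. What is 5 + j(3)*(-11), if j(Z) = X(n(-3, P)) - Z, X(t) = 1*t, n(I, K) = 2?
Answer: 16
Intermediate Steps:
X(t) = t
j(Z) = 2 - Z
5 + j(3)*(-11) = 5 + (2 - 1*3)*(-11) = 5 + (2 - 3)*(-11) = 5 - 1*(-11) = 5 + 11 = 16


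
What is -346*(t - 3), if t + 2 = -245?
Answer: 86500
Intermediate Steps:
t = -247 (t = -2 - 245 = -247)
-346*(t - 3) = -346*(-247 - 3) = -346*(-250) = 86500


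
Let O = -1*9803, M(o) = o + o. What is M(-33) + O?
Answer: -9869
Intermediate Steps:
M(o) = 2*o
O = -9803
M(-33) + O = 2*(-33) - 9803 = -66 - 9803 = -9869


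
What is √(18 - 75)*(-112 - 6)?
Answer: -118*I*√57 ≈ -890.88*I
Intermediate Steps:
√(18 - 75)*(-112 - 6) = √(-57)*(-118) = (I*√57)*(-118) = -118*I*√57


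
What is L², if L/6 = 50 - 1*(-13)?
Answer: 142884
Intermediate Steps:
L = 378 (L = 6*(50 - 1*(-13)) = 6*(50 + 13) = 6*63 = 378)
L² = 378² = 142884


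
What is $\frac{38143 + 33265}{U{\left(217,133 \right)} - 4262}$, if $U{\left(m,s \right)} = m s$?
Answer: $\frac{71408}{24599} \approx 2.9029$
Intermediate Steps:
$\frac{38143 + 33265}{U{\left(217,133 \right)} - 4262} = \frac{38143 + 33265}{217 \cdot 133 - 4262} = \frac{71408}{28861 - 4262} = \frac{71408}{24599}$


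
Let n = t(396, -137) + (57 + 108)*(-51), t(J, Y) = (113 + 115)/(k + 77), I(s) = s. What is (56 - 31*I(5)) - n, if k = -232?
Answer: 1289208/155 ≈ 8317.5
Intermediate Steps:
t(J, Y) = -228/155 (t(J, Y) = (113 + 115)/(-232 + 77) = 228/(-155) = 228*(-1/155) = -228/155)
n = -1304553/155 (n = -228/155 + (57 + 108)*(-51) = -228/155 + 165*(-51) = -228/155 - 8415 = -1304553/155 ≈ -8416.5)
(56 - 31*I(5)) - n = (56 - 31*5) - 1*(-1304553/155) = (56 - 155) + 1304553/155 = -99 + 1304553/155 = 1289208/155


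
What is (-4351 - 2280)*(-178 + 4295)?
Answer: -27299827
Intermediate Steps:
(-4351 - 2280)*(-178 + 4295) = -6631*4117 = -27299827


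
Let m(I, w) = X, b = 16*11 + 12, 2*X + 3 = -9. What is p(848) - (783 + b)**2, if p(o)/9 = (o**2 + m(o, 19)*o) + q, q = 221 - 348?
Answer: 5482160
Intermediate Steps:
X = -6 (X = -3/2 + (1/2)*(-9) = -3/2 - 9/2 = -6)
b = 188 (b = 176 + 12 = 188)
m(I, w) = -6
q = -127
p(o) = -1143 - 54*o + 9*o**2 (p(o) = 9*((o**2 - 6*o) - 127) = 9*(-127 + o**2 - 6*o) = -1143 - 54*o + 9*o**2)
p(848) - (783 + b)**2 = (-1143 - 54*848 + 9*848**2) - (783 + 188)**2 = (-1143 - 45792 + 9*719104) - 1*971**2 = (-1143 - 45792 + 6471936) - 1*942841 = 6425001 - 942841 = 5482160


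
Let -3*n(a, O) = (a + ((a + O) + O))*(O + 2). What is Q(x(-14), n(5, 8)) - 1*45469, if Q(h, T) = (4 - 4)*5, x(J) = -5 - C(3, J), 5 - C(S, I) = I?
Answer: -45469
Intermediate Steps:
C(S, I) = 5 - I
x(J) = -10 + J (x(J) = -5 - (5 - J) = -5 + (-5 + J) = -10 + J)
n(a, O) = -(2 + O)*(2*O + 2*a)/3 (n(a, O) = -(a + ((a + O) + O))*(O + 2)/3 = -(a + ((O + a) + O))*(2 + O)/3 = -(a + (a + 2*O))*(2 + O)/3 = -(2*O + 2*a)*(2 + O)/3 = -(2 + O)*(2*O + 2*a)/3)
Q(h, T) = 0 (Q(h, T) = 0*5 = 0)
Q(x(-14), n(5, 8)) - 1*45469 = 0 - 1*45469 = 0 - 45469 = -45469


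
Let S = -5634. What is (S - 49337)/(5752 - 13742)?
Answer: 54971/7990 ≈ 6.8800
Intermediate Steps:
(S - 49337)/(5752 - 13742) = (-5634 - 49337)/(5752 - 13742) = -54971/(-7990) = -54971*(-1/7990) = 54971/7990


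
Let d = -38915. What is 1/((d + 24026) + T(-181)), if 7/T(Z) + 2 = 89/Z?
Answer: -451/6716206 ≈ -6.7151e-5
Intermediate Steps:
T(Z) = 7/(-2 + 89/Z)
1/((d + 24026) + T(-181)) = 1/((-38915 + 24026) - 7*(-181)/(-89 + 2*(-181))) = 1/(-14889 - 7*(-181)/(-89 - 362)) = 1/(-14889 - 7*(-181)/(-451)) = 1/(-14889 - 7*(-181)*(-1/451)) = 1/(-14889 - 1267/451) = 1/(-6716206/451) = -451/6716206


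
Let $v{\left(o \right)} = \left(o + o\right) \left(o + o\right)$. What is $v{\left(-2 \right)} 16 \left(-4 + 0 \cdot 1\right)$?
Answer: $-1024$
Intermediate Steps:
$v{\left(o \right)} = 4 o^{2}$ ($v{\left(o \right)} = 2 o 2 o = 4 o^{2}$)
$v{\left(-2 \right)} 16 \left(-4 + 0 \cdot 1\right) = 4 \left(-2\right)^{2} \cdot 16 \left(-4 + 0 \cdot 1\right) = 4 \cdot 4 \cdot 16 \left(-4 + 0\right) = 16 \cdot 16 \left(-4\right) = 256 \left(-4\right) = -1024$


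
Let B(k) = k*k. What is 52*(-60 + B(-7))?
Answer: -572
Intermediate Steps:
B(k) = k²
52*(-60 + B(-7)) = 52*(-60 + (-7)²) = 52*(-60 + 49) = 52*(-11) = -572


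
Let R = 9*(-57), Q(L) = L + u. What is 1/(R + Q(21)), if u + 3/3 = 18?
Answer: -1/475 ≈ -0.0021053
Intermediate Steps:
u = 17 (u = -1 + 18 = 17)
Q(L) = 17 + L (Q(L) = L + 17 = 17 + L)
R = -513
1/(R + Q(21)) = 1/(-513 + (17 + 21)) = 1/(-513 + 38) = 1/(-475) = -1/475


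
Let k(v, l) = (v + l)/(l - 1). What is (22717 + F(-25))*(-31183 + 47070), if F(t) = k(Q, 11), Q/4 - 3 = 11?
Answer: 3610114219/10 ≈ 3.6101e+8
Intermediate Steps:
Q = 56 (Q = 12 + 4*11 = 12 + 44 = 56)
k(v, l) = (l + v)/(-1 + l)
F(t) = 67/10 (F(t) = (11 + 56)/(-1 + 11) = 67/10)
(22717 + F(-25))*(-31183 + 47070) = (22717 + 67/10)*(-31183 + 47070) = (227237/10)*15887 = 3610114219/10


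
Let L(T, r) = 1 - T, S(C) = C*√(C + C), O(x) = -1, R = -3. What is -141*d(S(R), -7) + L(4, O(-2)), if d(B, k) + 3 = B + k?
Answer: 1407 + 423*I*√6 ≈ 1407.0 + 1036.1*I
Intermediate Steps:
S(C) = √2*C^(3/2) (S(C) = C*√(2*C) = C*(√2*√C) = √2*C^(3/2))
d(B, k) = -3 + B + k (d(B, k) = -3 + (B + k) = -3 + B + k)
-141*d(S(R), -7) + L(4, O(-2)) = -141*(-3 + √2*(-3)^(3/2) - 7) + (1 - 1*4) = -141*(-3 + √2*(-3*I*√3) - 7) + (1 - 4) = -141*(-3 - 3*I*√6 - 7) - 3 = -141*(-10 - 3*I*√6) - 3 = (1410 + 423*I*√6) - 3 = 1407 + 423*I*√6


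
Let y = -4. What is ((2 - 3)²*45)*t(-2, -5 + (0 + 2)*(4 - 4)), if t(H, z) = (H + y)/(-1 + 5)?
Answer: -135/2 ≈ -67.500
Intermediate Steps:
t(H, z) = -1 + H/4 (t(H, z) = (H - 4)/(-1 + 5) = (-4 + H)/4 = (-4 + H)*(¼) = -1 + H/4)
((2 - 3)²*45)*t(-2, -5 + (0 + 2)*(4 - 4)) = ((2 - 3)²*45)*(-1 + (¼)*(-2)) = ((-1)²*45)*(-1 - ½) = (1*45)*(-3/2) = 45*(-3/2) = -135/2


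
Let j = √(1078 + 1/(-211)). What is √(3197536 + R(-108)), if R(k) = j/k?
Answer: √(5124870009216 - 211*√5332603)/1266 ≈ 1788.2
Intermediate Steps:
j = 3*√5332603/211 (j = √(1078 - 1/211) = √(227457/211) = 3*√5332603/211 ≈ 32.833)
R(k) = 3*√5332603/(211*k) (R(k) = (3*√5332603/211)/k = 3*√5332603/(211*k))
√(3197536 + R(-108)) = √(3197536 + (3/211)*√5332603/(-108)) = √(3197536 + (3/211)*√5332603*(-1/108)) = √(3197536 - √5332603/7596)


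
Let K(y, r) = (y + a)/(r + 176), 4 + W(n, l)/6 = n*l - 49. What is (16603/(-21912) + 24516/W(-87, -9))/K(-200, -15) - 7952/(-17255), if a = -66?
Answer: -369838209251/149832283920 ≈ -2.4683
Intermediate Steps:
W(n, l) = -318 + 6*l*n (W(n, l) = -24 + 6*(n*l - 49) = -24 + 6*(l*n - 49) = -24 + 6*(-49 + l*n) = -24 + (-294 + 6*l*n) = -318 + 6*l*n)
K(y, r) = (-66 + y)/(176 + r) (K(y, r) = (y - 66)/(r + 176) = (-66 + y)/(176 + r))
(16603/(-21912) + 24516/W(-87, -9))/K(-200, -15) - 7952/(-17255) = (16603/(-21912) + 24516/(-318 + 6*(-9)*(-87)))/(((-66 - 200)/(176 - 15))) - 7952/(-17255) = (16603*(-1/21912) + 24516/(-318 + 4698))/((-266/161)) - 7952*(-1/17255) = (-16603/21912 + 24516/4380)/(((1/161)*(-266))) + 1136/2465 = (-16603/21912 + 24516*(1/4380))/(-38/23) + 1136/2465 = (-16603/21912 + 2043/365)*(-23/38) + 1136/2465 = (38706121/7997880)*(-23/38) + 1136/2465 = -890240783/303919440 + 1136/2465 = -369838209251/149832283920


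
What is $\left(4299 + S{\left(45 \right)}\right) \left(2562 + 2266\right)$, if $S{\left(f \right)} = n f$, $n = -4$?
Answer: $19886532$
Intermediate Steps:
$S{\left(f \right)} = - 4 f$
$\left(4299 + S{\left(45 \right)}\right) \left(2562 + 2266\right) = \left(4299 - 180\right) \left(2562 + 2266\right) = \left(4299 - 180\right) 4828 = 4119 \cdot 4828 = 19886532$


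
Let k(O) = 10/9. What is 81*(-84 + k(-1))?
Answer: -6714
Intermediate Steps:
k(O) = 10/9 (k(O) = 10*(1/9) = 10/9)
81*(-84 + k(-1)) = 81*(-84 + 10/9) = 81*(-746/9) = -6714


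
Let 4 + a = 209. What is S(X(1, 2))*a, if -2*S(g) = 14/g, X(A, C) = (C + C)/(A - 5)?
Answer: 1435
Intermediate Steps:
a = 205 (a = -4 + 209 = 205)
X(A, C) = 2*C/(-5 + A) (X(A, C) = (2*C)/(-5 + A) = 2*C/(-5 + A))
S(g) = -7/g
S(X(1, 2))*a = -7/(2*2/(-5 + 1))*205 = -7/(2*2/(-4))*205 = -7/(2*2*(-1/4))*205 = -7/(-1)*205 = -7*(-1)*205 = 7*205 = 1435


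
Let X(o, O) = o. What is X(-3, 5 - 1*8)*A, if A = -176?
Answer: 528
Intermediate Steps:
X(-3, 5 - 1*8)*A = -3*(-176) = 528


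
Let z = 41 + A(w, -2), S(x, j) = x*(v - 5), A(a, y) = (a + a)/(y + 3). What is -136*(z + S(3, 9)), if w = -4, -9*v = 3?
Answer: -2312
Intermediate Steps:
v = -⅓ (v = -⅑*3 = -⅓ ≈ -0.33333)
A(a, y) = 2*a/(3 + y) (A(a, y) = (2*a)/(3 + y) = 2*a/(3 + y))
S(x, j) = -16*x/3 (S(x, j) = x*(-⅓ - 5) = x*(-16/3) = -16*x/3)
z = 33 (z = 41 + 2*(-4)/(3 - 2) = 41 + 2*(-4)/1 = 41 + 2*(-4)*1 = 41 - 8 = 33)
-136*(z + S(3, 9)) = -136*(33 - 16/3*3) = -136*(33 - 16) = -136*17 = -2312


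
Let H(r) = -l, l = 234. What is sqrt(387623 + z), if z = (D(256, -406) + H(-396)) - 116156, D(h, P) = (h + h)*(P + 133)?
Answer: sqrt(131457) ≈ 362.57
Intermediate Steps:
H(r) = -234 (H(r) = -1*234 = -234)
D(h, P) = 2*h*(133 + P) (D(h, P) = (2*h)*(133 + P) = 2*h*(133 + P))
z = -256166 (z = (2*256*(133 - 406) - 234) - 116156 = (2*256*(-273) - 234) - 116156 = (-139776 - 234) - 116156 = -140010 - 116156 = -256166)
sqrt(387623 + z) = sqrt(387623 - 256166) = sqrt(131457)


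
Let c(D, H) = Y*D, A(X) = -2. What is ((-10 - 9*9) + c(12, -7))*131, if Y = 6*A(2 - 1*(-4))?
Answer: -30785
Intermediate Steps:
Y = -12 (Y = 6*(-2) = -12)
c(D, H) = -12*D
((-10 - 9*9) + c(12, -7))*131 = ((-10 - 9*9) - 12*12)*131 = ((-10 - 81) - 144)*131 = (-91 - 144)*131 = -235*131 = -30785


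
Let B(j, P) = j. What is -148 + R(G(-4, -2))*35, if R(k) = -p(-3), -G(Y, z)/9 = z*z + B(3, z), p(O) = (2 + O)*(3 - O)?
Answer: 62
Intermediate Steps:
G(Y, z) = -27 - 9*z² (G(Y, z) = -9*(z*z + 3) = -9*(z² + 3) = -9*(3 + z²) = -27 - 9*z²)
R(k) = 6 (R(k) = -(6 - 3 - 1*(-3)²) = -(6 - 3 - 1*9) = -(6 - 3 - 9) = -1*(-6) = 6)
-148 + R(G(-4, -2))*35 = -148 + 6*35 = -148 + 210 = 62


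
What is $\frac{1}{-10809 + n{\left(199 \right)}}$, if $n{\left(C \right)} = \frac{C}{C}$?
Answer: $- \frac{1}{10808} \approx -9.2524 \cdot 10^{-5}$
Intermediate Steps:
$n{\left(C \right)} = 1$
$\frac{1}{-10809 + n{\left(199 \right)}} = \frac{1}{-10809 + 1} = \frac{1}{-10808} = - \frac{1}{10808}$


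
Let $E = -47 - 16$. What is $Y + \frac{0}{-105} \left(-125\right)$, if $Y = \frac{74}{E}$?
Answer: $- \frac{74}{63} \approx -1.1746$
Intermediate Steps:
$E = -63$ ($E = -47 - 16 = -63$)
$Y = - \frac{74}{63}$ ($Y = \frac{74}{-63} = 74 \left(- \frac{1}{63}\right) = - \frac{74}{63} \approx -1.1746$)
$Y + \frac{0}{-105} \left(-125\right) = - \frac{74}{63} + \frac{0}{-105} \left(-125\right) = - \frac{74}{63} + 0 \left(- \frac{1}{105}\right) \left(-125\right) = - \frac{74}{63} + 0 \left(-125\right) = - \frac{74}{63} + 0 = - \frac{74}{63}$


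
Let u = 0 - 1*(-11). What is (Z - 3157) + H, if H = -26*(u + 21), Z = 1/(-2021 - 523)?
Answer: -10148017/2544 ≈ -3989.0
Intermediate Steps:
u = 11 (u = 0 + 11 = 11)
Z = -1/2544 (Z = 1/(-2544) = -1/2544 ≈ -0.00039308)
H = -832 (H = -26*(11 + 21) = -26*32 = -832)
(Z - 3157) + H = (-1/2544 - 3157) - 832 = -8031409/2544 - 832 = -10148017/2544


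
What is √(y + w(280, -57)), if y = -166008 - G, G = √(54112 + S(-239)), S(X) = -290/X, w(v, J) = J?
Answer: √(-9485798865 - 239*√3091000862)/239 ≈ 407.8*I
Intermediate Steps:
G = √3091000862/239 (G = √(54112 - 290/(-239)) = √(54112 - 290*(-1/239)) = √(54112 + 290/239) = √(12933058/239) = √3091000862/239 ≈ 232.62)
y = -166008 - √3091000862/239 ≈ -1.6624e+5
√(y + w(280, -57)) = √((-166008 - √3091000862/239) - 57) = √(-166065 - √3091000862/239)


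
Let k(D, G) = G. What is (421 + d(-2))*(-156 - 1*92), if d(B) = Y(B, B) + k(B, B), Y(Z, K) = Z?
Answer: -103416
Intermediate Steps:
d(B) = 2*B (d(B) = B + B = 2*B)
(421 + d(-2))*(-156 - 1*92) = (421 + 2*(-2))*(-156 - 1*92) = (421 - 4)*(-156 - 92) = 417*(-248) = -103416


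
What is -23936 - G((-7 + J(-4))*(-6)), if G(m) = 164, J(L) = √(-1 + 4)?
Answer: -24100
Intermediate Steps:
J(L) = √3
-23936 - G((-7 + J(-4))*(-6)) = -23936 - 1*164 = -23936 - 164 = -24100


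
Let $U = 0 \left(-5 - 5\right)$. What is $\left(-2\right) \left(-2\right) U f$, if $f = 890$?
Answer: $0$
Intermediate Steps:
$U = 0$ ($U = 0 \left(-10\right) = 0$)
$\left(-2\right) \left(-2\right) U f = \left(-2\right) \left(-2\right) 0 \cdot 890 = 4 \cdot 0 \cdot 890 = 0 \cdot 890 = 0$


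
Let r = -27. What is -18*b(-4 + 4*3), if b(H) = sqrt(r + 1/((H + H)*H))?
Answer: -9*I*sqrt(6910)/8 ≈ -93.517*I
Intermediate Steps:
b(H) = sqrt(-27 + 1/(2*H**2)) (b(H) = sqrt(-27 + 1/((H + H)*H)) = sqrt(-27 + 1/(((2*H))*H)) = sqrt(-27 + (1/(2*H))/H) = sqrt(-27 + 1/(2*H**2)))
-18*b(-4 + 4*3) = -9*sqrt(-108 + 2/(-4 + 4*3)**2) = -9*sqrt(-108 + 2/(-4 + 12)**2) = -9*sqrt(-108 + 2/8**2) = -9*sqrt(-108 + 2*(1/64)) = -9*sqrt(-108 + 1/32) = -9*sqrt(-3455/32) = -9*I*sqrt(6910)/8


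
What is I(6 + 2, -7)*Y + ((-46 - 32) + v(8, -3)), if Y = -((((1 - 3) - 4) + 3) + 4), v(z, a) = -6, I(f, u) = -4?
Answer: -80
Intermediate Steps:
Y = -1 (Y = -(((-2 - 4) + 3) + 4) = -((-6 + 3) + 4) = -(-3 + 4) = -1*1 = -1)
I(6 + 2, -7)*Y + ((-46 - 32) + v(8, -3)) = -4*(-1) + ((-46 - 32) - 6) = 4 + (-78 - 6) = 4 - 84 = -80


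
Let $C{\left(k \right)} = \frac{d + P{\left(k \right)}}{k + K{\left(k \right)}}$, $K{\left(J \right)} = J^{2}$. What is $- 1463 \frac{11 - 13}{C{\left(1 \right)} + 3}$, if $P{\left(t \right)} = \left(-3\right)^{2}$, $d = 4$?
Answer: $308$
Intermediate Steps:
$P{\left(t \right)} = 9$
$C{\left(k \right)} = \frac{13}{k + k^{2}}$ ($C{\left(k \right)} = \frac{4 + 9}{k + k^{2}} = \frac{13}{k + k^{2}}$)
$- 1463 \frac{11 - 13}{C{\left(1 \right)} + 3} = - 1463 \frac{11 - 13}{\frac{13}{1 \left(1 + 1\right)} + 3} = - 1463 \left(- \frac{2}{13 \cdot 1 \cdot \frac{1}{2} + 3}\right) = - 1463 \left(- \frac{2}{\frac{13}{2} + 3}\right) = - 1463 \left(- \frac{2}{\frac{19}{2}}\right) = - 1463 \left(\left(-2\right) \frac{2}{19}\right) = \left(-1463\right) \left(- \frac{4}{19}\right) = 308$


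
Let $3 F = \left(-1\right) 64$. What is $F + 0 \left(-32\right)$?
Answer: $- \frac{64}{3} \approx -21.333$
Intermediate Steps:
$F = - \frac{64}{3}$ ($F = \frac{\left(-1\right) 64}{3} = \frac{1}{3} \left(-64\right) = - \frac{64}{3} \approx -21.333$)
$F + 0 \left(-32\right) = - \frac{64}{3} + 0 \left(-32\right) = - \frac{64}{3} + 0 = - \frac{64}{3}$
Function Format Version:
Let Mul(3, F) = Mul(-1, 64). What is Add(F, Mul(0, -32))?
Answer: Rational(-64, 3) ≈ -21.333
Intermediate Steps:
F = Rational(-64, 3) (F = Mul(Rational(1, 3), Mul(-1, 64)) = Mul(Rational(1, 3), -64) = Rational(-64, 3) ≈ -21.333)
Add(F, Mul(0, -32)) = Add(Rational(-64, 3), Mul(0, -32)) = Add(Rational(-64, 3), 0) = Rational(-64, 3)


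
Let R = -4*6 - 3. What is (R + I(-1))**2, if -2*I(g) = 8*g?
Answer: 529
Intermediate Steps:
I(g) = -4*g
R = -27 (R = -24 - 3 = -27)
(R + I(-1))**2 = (-27 - 4*(-1))**2 = (-27 + 4)**2 = (-23)**2 = 529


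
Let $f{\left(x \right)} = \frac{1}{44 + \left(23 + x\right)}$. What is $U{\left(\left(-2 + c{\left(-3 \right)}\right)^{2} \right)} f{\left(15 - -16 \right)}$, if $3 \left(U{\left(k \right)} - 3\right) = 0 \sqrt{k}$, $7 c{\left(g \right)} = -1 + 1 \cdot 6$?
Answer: $\frac{3}{98} \approx 0.030612$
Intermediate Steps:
$c{\left(g \right)} = \frac{5}{7}$ ($c{\left(g \right)} = \frac{-1 + 1 \cdot 6}{7} = \frac{-1 + 6}{7} = \frac{1}{7} \cdot 5 = \frac{5}{7}$)
$U{\left(k \right)} = 3$ ($U{\left(k \right)} = 3 + \frac{0 \sqrt{k}}{3} = 3 + \frac{1}{3} \cdot 0 = 3 + 0 = 3$)
$f{\left(x \right)} = \frac{1}{67 + x}$
$U{\left(\left(-2 + c{\left(-3 \right)}\right)^{2} \right)} f{\left(15 - -16 \right)} = \frac{3}{67 + \left(15 - -16\right)} = \frac{3}{67 + \left(15 + 16\right)} = \frac{3}{67 + 31} = \frac{3}{98}$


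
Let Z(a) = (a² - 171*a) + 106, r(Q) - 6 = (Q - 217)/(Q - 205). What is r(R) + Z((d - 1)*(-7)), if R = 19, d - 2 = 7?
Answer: 397577/31 ≈ 12825.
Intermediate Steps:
d = 9 (d = 2 + 7 = 9)
r(Q) = 6 + (-217 + Q)/(-205 + Q) (r(Q) = 6 + (Q - 217)/(Q - 205) = 6 + (-217 + Q)/(-205 + Q))
Z(a) = 106 + a² - 171*a
r(R) + Z((d - 1)*(-7)) = (-1447 + 7*19)/(-205 + 19) + (106 + ((9 - 1)*(-7))² - 171*(9 - 1)*(-7)) = (-1447 + 133)/(-186) + (106 + (8*(-7))² - 1368*(-7)) = -1/186*(-1314) + (106 + (-56)² - 171*(-56)) = 219/31 + (106 + 3136 + 9576) = 219/31 + 12818 = 397577/31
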